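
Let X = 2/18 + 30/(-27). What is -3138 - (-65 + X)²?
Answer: -7494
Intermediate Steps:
X = -1 (X = 2*(1/18) + 30*(-1/27) = ⅑ - 10/9 = -1)
-3138 - (-65 + X)² = -3138 - (-65 - 1)² = -3138 - 1*(-66)² = -3138 - 1*4356 = -3138 - 4356 = -7494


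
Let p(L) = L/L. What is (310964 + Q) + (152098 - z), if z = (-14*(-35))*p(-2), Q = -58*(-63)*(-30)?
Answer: 352952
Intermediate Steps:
p(L) = 1
Q = -109620 (Q = 3654*(-30) = -109620)
z = 490 (z = -14*(-35)*1 = 490*1 = 490)
(310964 + Q) + (152098 - z) = (310964 - 109620) + (152098 - 1*490) = 201344 + (152098 - 490) = 201344 + 151608 = 352952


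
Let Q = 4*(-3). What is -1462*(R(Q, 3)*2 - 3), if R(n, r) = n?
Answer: 39474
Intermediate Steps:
Q = -12
-1462*(R(Q, 3)*2 - 3) = -1462*(-12*2 - 3) = -1462*(-24 - 3) = -1462*(-27) = 39474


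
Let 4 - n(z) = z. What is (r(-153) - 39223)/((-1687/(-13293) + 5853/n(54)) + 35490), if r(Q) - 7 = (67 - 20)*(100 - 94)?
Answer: -3696783300/3358672703 ≈ -1.1007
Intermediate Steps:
n(z) = 4 - z
r(Q) = 289 (r(Q) = 7 + (67 - 20)*(100 - 94) = 7 + 47*6 = 7 + 282 = 289)
(r(-153) - 39223)/((-1687/(-13293) + 5853/n(54)) + 35490) = (289 - 39223)/((-1687/(-13293) + 5853/(4 - 1*54)) + 35490) = -38934/((-1687*(-1/13293) + 5853/(4 - 54)) + 35490) = -38934/((241/1899 + 5853/(-50)) + 35490) = -38934/((241/1899 + 5853*(-1/50)) + 35490) = -38934/((241/1899 - 5853/50) + 35490) = -38934/(-11102797/94950 + 35490) = -38934/3358672703/94950 = -38934*94950/3358672703 = -3696783300/3358672703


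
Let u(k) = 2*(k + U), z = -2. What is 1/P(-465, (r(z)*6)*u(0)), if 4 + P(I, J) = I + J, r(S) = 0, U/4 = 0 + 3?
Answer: -1/469 ≈ -0.0021322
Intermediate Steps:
U = 12 (U = 4*(0 + 3) = 4*3 = 12)
u(k) = 24 + 2*k (u(k) = 2*(k + 12) = 2*(12 + k) = 24 + 2*k)
P(I, J) = -4 + I + J (P(I, J) = -4 + (I + J) = -4 + I + J)
1/P(-465, (r(z)*6)*u(0)) = 1/(-4 - 465 + (0*6)*(24 + 2*0)) = 1/(-4 - 465 + 0*(24 + 0)) = 1/(-4 - 465 + 0*24) = 1/(-4 - 465 + 0) = 1/(-469) = -1/469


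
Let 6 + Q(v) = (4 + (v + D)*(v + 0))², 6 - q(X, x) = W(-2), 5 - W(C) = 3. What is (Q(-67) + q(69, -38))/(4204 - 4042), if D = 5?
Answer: 8644481/81 ≈ 1.0672e+5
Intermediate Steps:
W(C) = 2 (W(C) = 5 - 1*3 = 5 - 3 = 2)
q(X, x) = 4 (q(X, x) = 6 - 1*2 = 6 - 2 = 4)
Q(v) = -6 + (4 + v*(5 + v))² (Q(v) = -6 + (4 + (v + 5)*(v + 0))² = -6 + (4 + (5 + v)*v)² = -6 + (4 + v*(5 + v))²)
(Q(-67) + q(69, -38))/(4204 - 4042) = ((-6 + (4 + (-67)² + 5*(-67))²) + 4)/(4204 - 4042) = ((-6 + (4 + 4489 - 335)²) + 4)/162 = ((-6 + 4158²) + 4)*(1/162) = ((-6 + 17288964) + 4)*(1/162) = (17288958 + 4)*(1/162) = 17288962*(1/162) = 8644481/81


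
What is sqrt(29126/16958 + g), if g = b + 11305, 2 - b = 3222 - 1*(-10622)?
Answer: 2*I*sqrt(45567545035)/8479 ≈ 50.352*I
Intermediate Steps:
b = -13842 (b = 2 - (3222 - 1*(-10622)) = 2 - (3222 + 10622) = 2 - 1*13844 = 2 - 13844 = -13842)
g = -2537 (g = -13842 + 11305 = -2537)
sqrt(29126/16958 + g) = sqrt(29126/16958 - 2537) = sqrt(29126*(1/16958) - 2537) = sqrt(14563/8479 - 2537) = sqrt(-21496660/8479) = 2*I*sqrt(45567545035)/8479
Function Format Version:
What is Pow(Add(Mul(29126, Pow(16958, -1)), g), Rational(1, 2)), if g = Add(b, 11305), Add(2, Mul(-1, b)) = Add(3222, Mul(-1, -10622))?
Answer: Mul(Rational(2, 8479), I, Pow(45567545035, Rational(1, 2))) ≈ Mul(50.352, I)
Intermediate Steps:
b = -13842 (b = Add(2, Mul(-1, Add(3222, Mul(-1, -10622)))) = Add(2, Mul(-1, Add(3222, 10622))) = Add(2, Mul(-1, 13844)) = Add(2, -13844) = -13842)
g = -2537 (g = Add(-13842, 11305) = -2537)
Pow(Add(Mul(29126, Pow(16958, -1)), g), Rational(1, 2)) = Pow(Add(Mul(29126, Pow(16958, -1)), -2537), Rational(1, 2)) = Pow(Add(Mul(29126, Rational(1, 16958)), -2537), Rational(1, 2)) = Pow(Add(Rational(14563, 8479), -2537), Rational(1, 2)) = Pow(Rational(-21496660, 8479), Rational(1, 2)) = Mul(Rational(2, 8479), I, Pow(45567545035, Rational(1, 2)))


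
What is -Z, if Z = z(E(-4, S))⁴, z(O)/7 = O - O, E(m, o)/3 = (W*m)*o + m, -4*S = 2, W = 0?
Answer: 0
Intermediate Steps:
S = -½ (S = -¼*2 = -½ ≈ -0.50000)
E(m, o) = 3*m (E(m, o) = 3*((0*m)*o + m) = 3*(0*o + m) = 3*(0 + m) = 3*m)
z(O) = 0 (z(O) = 7*(O - O) = 7*0 = 0)
Z = 0 (Z = 0⁴ = 0)
-Z = -1*0 = 0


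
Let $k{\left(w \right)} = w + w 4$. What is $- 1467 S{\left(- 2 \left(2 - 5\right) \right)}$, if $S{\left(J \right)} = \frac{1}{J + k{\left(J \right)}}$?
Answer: $- \frac{163}{4} \approx -40.75$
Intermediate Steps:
$k{\left(w \right)} = 5 w$ ($k{\left(w \right)} = w + 4 w = 5 w$)
$S{\left(J \right)} = \frac{1}{6 J}$ ($S{\left(J \right)} = \frac{1}{J + 5 J} = \frac{1}{6 J}$)
$- 1467 S{\left(- 2 \left(2 - 5\right) \right)} = - 1467 \frac{1}{6 \left(- 2 \left(2 - 5\right)\right)} = - 1467 \frac{1}{6 \left(\left(-2\right) \left(-3\right)\right)} = - 1467 \frac{1}{6 \cdot 6} = - 1467 \cdot \frac{1}{6} \cdot \frac{1}{6} = \left(-1467\right) \frac{1}{36} = - \frac{163}{4}$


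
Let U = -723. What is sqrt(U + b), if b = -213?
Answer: 6*I*sqrt(26) ≈ 30.594*I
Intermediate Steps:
sqrt(U + b) = sqrt(-723 - 213) = sqrt(-936) = 6*I*sqrt(26)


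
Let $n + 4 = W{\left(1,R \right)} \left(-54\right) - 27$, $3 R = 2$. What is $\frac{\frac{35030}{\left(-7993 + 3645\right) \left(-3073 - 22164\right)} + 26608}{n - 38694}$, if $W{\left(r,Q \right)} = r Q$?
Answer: $- \frac{1459854270219}{2126631490118} \approx -0.68646$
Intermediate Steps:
$R = \frac{2}{3}$ ($R = \frac{1}{3} \cdot 2 = \frac{2}{3} \approx 0.66667$)
$W{\left(r,Q \right)} = Q r$
$n = -67$ ($n = -4 + \left(\frac{2}{3} \cdot 1 \left(-54\right) - 27\right) = -4 + \left(\frac{2}{3} \left(-54\right) - 27\right) = -4 - 63 = -67$)
$\frac{\frac{35030}{\left(-7993 + 3645\right) \left(-3073 - 22164\right)} + 26608}{n - 38694} = \frac{\frac{35030}{\left(-7993 + 3645\right) \left(-3073 - 22164\right)} + 26608}{-67 - 38694} = \frac{\frac{35030}{\left(-4348\right) \left(-25237\right)} + 26608}{-38761} = \left(\frac{35030}{109730476} + 26608\right) \left(- \frac{1}{38761}\right) = \left(35030 \cdot \frac{1}{109730476} + 26608\right) \left(- \frac{1}{38761}\right) = \left(\frac{17515}{54865238} + 26608\right) \left(- \frac{1}{38761}\right) = \frac{1459854270219}{54865238} \left(- \frac{1}{38761}\right) = - \frac{1459854270219}{2126631490118}$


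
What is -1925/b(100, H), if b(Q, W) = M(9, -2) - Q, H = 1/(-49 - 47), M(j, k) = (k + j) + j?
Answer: 275/12 ≈ 22.917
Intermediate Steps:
M(j, k) = k + 2*j (M(j, k) = (j + k) + j = k + 2*j)
H = -1/96 (H = 1/(-96) = -1/96 ≈ -0.010417)
b(Q, W) = 16 - Q (b(Q, W) = (-2 + 2*9) - Q = (-2 + 18) - Q = 16 - Q)
-1925/b(100, H) = -1925/(16 - 1*100) = -1925/(16 - 100) = -1925/(-84) = -1925*(-1/84) = 275/12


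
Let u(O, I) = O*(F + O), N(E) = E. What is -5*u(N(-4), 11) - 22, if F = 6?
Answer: 18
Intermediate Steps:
u(O, I) = O*(6 + O)
-5*u(N(-4), 11) - 22 = -(-20)*(6 - 4) - 22 = -(-20)*2 - 22 = -5*(-8) - 22 = 40 - 22 = 18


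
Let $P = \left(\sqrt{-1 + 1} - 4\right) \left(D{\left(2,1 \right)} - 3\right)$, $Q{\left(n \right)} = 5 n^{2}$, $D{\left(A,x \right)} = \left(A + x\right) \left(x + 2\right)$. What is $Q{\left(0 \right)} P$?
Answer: $0$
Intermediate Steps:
$D{\left(A,x \right)} = \left(2 + x\right) \left(A + x\right)$ ($D{\left(A,x \right)} = \left(A + x\right) \left(2 + x\right) = \left(2 + x\right) \left(A + x\right)$)
$P = -24$ ($P = \left(\sqrt{-1 + 1} - 4\right) \left(\left(1^{2} + 2 \cdot 2 + 2 \cdot 1 + 2 \cdot 1\right) - 3\right) = \left(\sqrt{0} - 4\right) \left(\left(1 + 4 + 2 + 2\right) - 3\right) = \left(0 - 4\right) \left(9 - 3\right) = \left(-4\right) 6 = -24$)
$Q{\left(0 \right)} P = 5 \cdot 0^{2} \left(-24\right) = 5 \cdot 0 \left(-24\right) = 0 \left(-24\right) = 0$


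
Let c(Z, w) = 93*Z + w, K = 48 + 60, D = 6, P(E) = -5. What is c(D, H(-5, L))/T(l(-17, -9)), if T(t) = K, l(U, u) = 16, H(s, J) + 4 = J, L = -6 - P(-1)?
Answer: 553/108 ≈ 5.1204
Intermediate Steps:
L = -1 (L = -6 - 1*(-5) = -6 + 5 = -1)
H(s, J) = -4 + J
K = 108
c(Z, w) = w + 93*Z
T(t) = 108
c(D, H(-5, L))/T(l(-17, -9)) = ((-4 - 1) + 93*6)/108 = (-5 + 558)*(1/108) = 553*(1/108) = 553/108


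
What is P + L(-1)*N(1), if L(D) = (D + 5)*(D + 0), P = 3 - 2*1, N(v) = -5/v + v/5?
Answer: 101/5 ≈ 20.200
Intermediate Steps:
N(v) = -5/v + v/5 (N(v) = -5/v + v*(1/5) = -5/v + v/5)
P = 1 (P = 3 - 2 = 1)
L(D) = D*(5 + D) (L(D) = (5 + D)*D = D*(5 + D))
P + L(-1)*N(1) = 1 + (-(5 - 1))*(-5/1 + (1/5)*1) = 1 + (-1*4)*(-5*1 + 1/5) = 1 - 4*(-5 + 1/5) = 1 - 4*(-24/5) = 1 + 96/5 = 101/5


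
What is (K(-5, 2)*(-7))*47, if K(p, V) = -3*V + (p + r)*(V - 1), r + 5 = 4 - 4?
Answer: 5264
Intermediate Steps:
r = -5 (r = -5 + (4 - 4) = -5 + 0 = -5)
K(p, V) = -3*V + (-1 + V)*(-5 + p) (K(p, V) = -3*V + (p - 5)*(V - 1) = -3*V + (-5 + p)*(-1 + V) = -3*V + (-1 + V)*(-5 + p))
(K(-5, 2)*(-7))*47 = ((5 - 1*(-5) - 8*2 + 2*(-5))*(-7))*47 = ((5 + 5 - 16 - 10)*(-7))*47 = -16*(-7)*47 = 112*47 = 5264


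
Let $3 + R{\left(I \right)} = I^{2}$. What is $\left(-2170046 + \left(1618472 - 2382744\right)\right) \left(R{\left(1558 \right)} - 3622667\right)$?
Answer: $3507407911308$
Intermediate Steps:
$R{\left(I \right)} = -3 + I^{2}$
$\left(-2170046 + \left(1618472 - 2382744\right)\right) \left(R{\left(1558 \right)} - 3622667\right) = \left(-2170046 + \left(1618472 - 2382744\right)\right) \left(\left(-3 + 1558^{2}\right) - 3622667\right) = \left(-2170046 - 764272\right) \left(\left(-3 + 2427364\right) - 3622667\right) = - 2934318 \left(2427361 - 3622667\right) = \left(-2934318\right) \left(-1195306\right) = 3507407911308$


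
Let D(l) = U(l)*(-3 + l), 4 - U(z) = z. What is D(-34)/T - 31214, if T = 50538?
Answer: -788747269/25269 ≈ -31214.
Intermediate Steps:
U(z) = 4 - z
D(l) = (-3 + l)*(4 - l) (D(l) = (4 - l)*(-3 + l) = (-3 + l)*(4 - l))
D(-34)/T - 31214 = -(-4 - 34)*(-3 - 34)/50538 - 31214 = -1*(-38)*(-37)*(1/50538) - 31214 = -1406*1/50538 - 31214 = -703/25269 - 31214 = -788747269/25269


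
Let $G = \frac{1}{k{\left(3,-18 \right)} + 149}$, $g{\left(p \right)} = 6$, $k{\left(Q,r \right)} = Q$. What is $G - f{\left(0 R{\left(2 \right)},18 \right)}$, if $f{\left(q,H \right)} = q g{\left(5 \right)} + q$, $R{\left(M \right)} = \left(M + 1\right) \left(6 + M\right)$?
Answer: $\frac{1}{152} \approx 0.0065789$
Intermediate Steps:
$R{\left(M \right)} = \left(1 + M\right) \left(6 + M\right)$
$f{\left(q,H \right)} = 7 q$ ($f{\left(q,H \right)} = q 6 + q = 6 q + q = 7 q$)
$G = \frac{1}{152}$ ($G = \frac{1}{3 + 149} = \frac{1}{152} \approx 0.0065789$)
$G - f{\left(0 R{\left(2 \right)},18 \right)} = \frac{1}{152} - 7 \cdot 0 \left(6 + 2^{2} + 7 \cdot 2\right) = \frac{1}{152} - 7 \cdot 0 \left(6 + 4 + 14\right) = \frac{1}{152} - 7 \cdot 0 \cdot 24 = \frac{1}{152} - 7 \cdot 0 = \frac{1}{152} - 0 = \frac{1}{152} + 0 = \frac{1}{152}$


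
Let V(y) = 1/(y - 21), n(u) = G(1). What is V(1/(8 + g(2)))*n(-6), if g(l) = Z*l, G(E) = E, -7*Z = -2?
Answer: -60/1253 ≈ -0.047885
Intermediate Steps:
Z = 2/7 (Z = -⅐*(-2) = 2/7 ≈ 0.28571)
n(u) = 1
g(l) = 2*l/7
V(y) = 1/(-21 + y)
V(1/(8 + g(2)))*n(-6) = 1/(-21 + 1/(8 + (2/7)*2)) = 1/(-21 + 1/(8 + 4/7)) = 1/(-21 + 1/(60/7)) = 1/(-21 + 7/60) = 1/(-1253/60) = -60/1253*1 = -60/1253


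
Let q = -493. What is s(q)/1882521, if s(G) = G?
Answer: -493/1882521 ≈ -0.00026188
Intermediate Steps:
s(q)/1882521 = -493/1882521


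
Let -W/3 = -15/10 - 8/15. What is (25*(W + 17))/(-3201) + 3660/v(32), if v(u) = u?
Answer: 88615/776 ≈ 114.19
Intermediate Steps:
W = 61/10 (W = -3*(-15/10 - 8/15) = -3*(-15*1/10 - 8*1/15) = -3*(-3/2 - 8/15) = -3*(-61/30) = 61/10 ≈ 6.1000)
(25*(W + 17))/(-3201) + 3660/v(32) = (25*(61/10 + 17))/(-3201) + 3660/32 = (25*(231/10))*(-1/3201) + 3660*(1/32) = (1155/2)*(-1/3201) + 915/8 = -35/194 + 915/8 = 88615/776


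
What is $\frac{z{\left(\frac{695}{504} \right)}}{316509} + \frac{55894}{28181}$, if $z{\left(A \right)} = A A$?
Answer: $\frac{4493798995076261}{2265705905408064} \approx 1.9834$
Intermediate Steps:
$z{\left(A \right)} = A^{2}$
$\frac{z{\left(\frac{695}{504} \right)}}{316509} + \frac{55894}{28181} = \frac{\left(\frac{695}{504}\right)^{2}}{316509} + \frac{55894}{28181} = \left(695 \cdot \frac{1}{504}\right)^{2} \cdot \frac{1}{316509} + 55894 \cdot \frac{1}{28181} = \left(\frac{695}{504}\right)^{2} \cdot \frac{1}{316509} + \frac{55894}{28181} = \frac{483025}{254016} \cdot \frac{1}{316509} + \frac{55894}{28181} = \frac{483025}{80398350144} + \frac{55894}{28181} = \frac{4493798995076261}{2265705905408064}$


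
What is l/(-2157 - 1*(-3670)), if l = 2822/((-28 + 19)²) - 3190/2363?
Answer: 6409996/289592739 ≈ 0.022135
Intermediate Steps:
l = 6409996/191403 (l = 2822/((-9)²) - 3190*1/2363 = 2822/81 - 3190/2363 = 6409996/191403 ≈ 33.490)
l/(-2157 - 1*(-3670)) = 6409996/(191403*(-2157 - 1*(-3670))) = 6409996/(191403*(-2157 + 3670)) = (6409996/191403)/1513 = (6409996/191403)*(1/1513) = 6409996/289592739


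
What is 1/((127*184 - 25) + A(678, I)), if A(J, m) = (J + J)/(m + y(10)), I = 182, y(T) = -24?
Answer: 79/1844775 ≈ 4.2824e-5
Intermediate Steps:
A(J, m) = 2*J/(-24 + m) (A(J, m) = (J + J)/(m - 24) = (2*J)/(-24 + m) = 2*J/(-24 + m))
1/((127*184 - 25) + A(678, I)) = 1/((127*184 - 25) + 2*678/(-24 + 182)) = 1/((23368 - 25) + 2*678/158) = 1/(23343 + 2*678*(1/158)) = 1/(23343 + 678/79) = 1/(1844775/79) = 79/1844775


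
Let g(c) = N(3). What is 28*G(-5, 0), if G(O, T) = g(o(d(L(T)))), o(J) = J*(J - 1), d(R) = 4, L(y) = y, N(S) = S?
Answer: 84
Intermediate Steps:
o(J) = J*(-1 + J)
g(c) = 3
G(O, T) = 3
28*G(-5, 0) = 28*3 = 84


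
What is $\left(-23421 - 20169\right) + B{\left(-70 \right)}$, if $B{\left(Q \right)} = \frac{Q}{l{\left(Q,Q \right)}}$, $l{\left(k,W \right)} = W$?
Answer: $-43589$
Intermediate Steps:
$B{\left(Q \right)} = 1$ ($B{\left(Q \right)} = \frac{Q}{Q} = 1$)
$\left(-23421 - 20169\right) + B{\left(-70 \right)} = \left(-23421 - 20169\right) + 1 = -43590 + 1 = -43589$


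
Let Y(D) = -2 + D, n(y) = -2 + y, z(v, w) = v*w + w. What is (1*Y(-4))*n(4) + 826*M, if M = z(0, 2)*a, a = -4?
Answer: -6620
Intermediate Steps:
z(v, w) = w + v*w
M = -8 (M = (2*(1 + 0))*(-4) = (2*1)*(-4) = 2*(-4) = -8)
(1*Y(-4))*n(4) + 826*M = (1*(-2 - 4))*(-2 + 4) + 826*(-8) = (1*(-6))*2 - 6608 = -6*2 - 6608 = -12 - 6608 = -6620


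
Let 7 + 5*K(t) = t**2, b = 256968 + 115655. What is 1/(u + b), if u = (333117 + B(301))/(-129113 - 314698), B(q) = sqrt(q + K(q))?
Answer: 366973675670706480/136742556505236485080381 + 443811*sqrt(460495)/136742556505236485080381 ≈ 2.6837e-6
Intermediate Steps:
b = 372623
K(t) = -7/5 + t**2/5
B(q) = sqrt(-7/5 + q + q**2/5) (B(q) = sqrt(q + (-7/5 + q**2/5)) = sqrt(-7/5 + q + q**2/5))
u = -111039/147937 - sqrt(460495)/2219055 (u = (333117 + sqrt(-35 + 5*301**2 + 25*301)/5)/(-129113 - 314698) = (333117 + sqrt(-35 + 5*90601 + 7525)/5)/(-443811) = (333117 + sqrt(-35 + 453005 + 7525)/5)*(-1/443811) = (333117 + sqrt(460495)/5)*(-1/443811) = -111039/147937 - sqrt(460495)/2219055 ≈ -0.75089)
1/(u + b) = 1/((-111039/147937 - sqrt(460495)/2219055) + 372623) = 1/(55124617712/147937 - sqrt(460495)/2219055)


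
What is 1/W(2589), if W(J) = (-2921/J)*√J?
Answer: -√2589/2921 ≈ -0.017419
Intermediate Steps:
W(J) = -2921/√J
1/W(2589) = 1/(-2921*√2589/2589) = -√2589/2921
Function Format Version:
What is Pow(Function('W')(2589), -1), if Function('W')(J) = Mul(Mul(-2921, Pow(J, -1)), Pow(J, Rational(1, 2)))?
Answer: Mul(Rational(-1, 2921), Pow(2589, Rational(1, 2))) ≈ -0.017419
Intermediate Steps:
Function('W')(J) = Mul(-2921, Pow(J, Rational(-1, 2)))
Pow(Function('W')(2589), -1) = Pow(Mul(-2921, Pow(2589, Rational(-1, 2))), -1) = Pow(Mul(-2921, Mul(Rational(1, 2589), Pow(2589, Rational(1, 2)))), -1) = Pow(Mul(Rational(-2921, 2589), Pow(2589, Rational(1, 2))), -1) = Mul(Rational(-1, 2921), Pow(2589, Rational(1, 2)))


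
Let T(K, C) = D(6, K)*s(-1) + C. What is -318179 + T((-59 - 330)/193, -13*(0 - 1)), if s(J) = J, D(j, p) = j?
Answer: -318172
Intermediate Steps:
T(K, C) = -6 + C (T(K, C) = 6*(-1) + C = -6 + C)
-318179 + T((-59 - 330)/193, -13*(0 - 1)) = -318179 + (-6 - 13*(0 - 1)) = -318179 + (-6 - 13*(-1)) = -318179 + (-6 + 13) = -318179 + 7 = -318172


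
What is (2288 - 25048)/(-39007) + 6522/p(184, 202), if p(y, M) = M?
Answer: 129500587/3939707 ≈ 32.871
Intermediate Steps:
(2288 - 25048)/(-39007) + 6522/p(184, 202) = (2288 - 25048)/(-39007) + 6522/202 = -22760*(-1/39007) + 6522*(1/202) = 22760/39007 + 3261/101 = 129500587/3939707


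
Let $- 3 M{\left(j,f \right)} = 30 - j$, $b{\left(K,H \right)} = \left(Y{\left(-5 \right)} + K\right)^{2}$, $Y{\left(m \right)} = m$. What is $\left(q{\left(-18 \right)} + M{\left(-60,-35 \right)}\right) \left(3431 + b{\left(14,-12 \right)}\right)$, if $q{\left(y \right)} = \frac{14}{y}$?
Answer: $- \frac{972824}{9} \approx -1.0809 \cdot 10^{5}$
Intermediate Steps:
$b{\left(K,H \right)} = \left(-5 + K\right)^{2}$
$M{\left(j,f \right)} = -10 + \frac{j}{3}$ ($M{\left(j,f \right)} = - \frac{30 - j}{3} = -10 + \frac{j}{3}$)
$\left(q{\left(-18 \right)} + M{\left(-60,-35 \right)}\right) \left(3431 + b{\left(14,-12 \right)}\right) = \left(\frac{14}{-18} + \left(-10 + \frac{1}{3} \left(-60\right)\right)\right) \left(3431 + \left(-5 + 14\right)^{2}\right) = \left(14 \left(- \frac{1}{18}\right) - 30\right) \left(3431 + 9^{2}\right) = \left(- \frac{7}{9} - 30\right) \left(3431 + 81\right) = \left(- \frac{277}{9}\right) 3512 = - \frac{972824}{9}$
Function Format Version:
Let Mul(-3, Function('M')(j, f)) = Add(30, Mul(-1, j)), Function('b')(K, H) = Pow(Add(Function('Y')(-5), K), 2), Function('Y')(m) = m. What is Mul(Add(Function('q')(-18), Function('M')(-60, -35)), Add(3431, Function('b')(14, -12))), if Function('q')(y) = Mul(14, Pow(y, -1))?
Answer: Rational(-972824, 9) ≈ -1.0809e+5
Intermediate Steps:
Function('b')(K, H) = Pow(Add(-5, K), 2)
Function('M')(j, f) = Add(-10, Mul(Rational(1, 3), j)) (Function('M')(j, f) = Mul(Rational(-1, 3), Add(30, Mul(-1, j))) = Add(-10, Mul(Rational(1, 3), j)))
Mul(Add(Function('q')(-18), Function('M')(-60, -35)), Add(3431, Function('b')(14, -12))) = Mul(Add(Mul(14, Pow(-18, -1)), Add(-10, Mul(Rational(1, 3), -60))), Add(3431, Pow(Add(-5, 14), 2))) = Mul(Add(Mul(14, Rational(-1, 18)), Add(-10, -20)), Add(3431, Pow(9, 2))) = Mul(Add(Rational(-7, 9), -30), Add(3431, 81)) = Mul(Rational(-277, 9), 3512) = Rational(-972824, 9)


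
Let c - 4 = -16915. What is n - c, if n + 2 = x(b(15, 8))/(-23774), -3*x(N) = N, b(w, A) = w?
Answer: 401994571/23774 ≈ 16909.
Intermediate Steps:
c = -16911 (c = 4 - 16915 = -16911)
x(N) = -N/3
n = -47543/23774 (n = -2 - ⅓*15/(-23774) = -2 - 5*(-1/23774) = -2 + 5/23774 = -47543/23774 ≈ -1.9998)
n - c = -47543/23774 - 1*(-16911) = -47543/23774 + 16911 = 401994571/23774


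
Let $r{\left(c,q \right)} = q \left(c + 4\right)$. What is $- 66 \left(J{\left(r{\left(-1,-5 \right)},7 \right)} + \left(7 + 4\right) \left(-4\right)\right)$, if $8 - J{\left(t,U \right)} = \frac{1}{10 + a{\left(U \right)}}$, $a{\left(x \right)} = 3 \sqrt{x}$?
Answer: $\frac{88572}{37} - \frac{198 \sqrt{7}}{37} \approx 2379.7$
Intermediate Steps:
$r{\left(c,q \right)} = q \left(4 + c\right)$
$J{\left(t,U \right)} = 8 - \frac{1}{10 + 3 \sqrt{U}}$
$- 66 \left(J{\left(r{\left(-1,-5 \right)},7 \right)} + \left(7 + 4\right) \left(-4\right)\right) = - 66 \left(\frac{79 + 24 \sqrt{7}}{10 + 3 \sqrt{7}} + \left(7 + 4\right) \left(-4\right)\right) = - 66 \left(\frac{79 + 24 \sqrt{7}}{10 + 3 \sqrt{7}} + 11 \left(-4\right)\right) = - 66 \left(\frac{79 + 24 \sqrt{7}}{10 + 3 \sqrt{7}} - 44\right) = - 66 \left(-44 + \frac{79 + 24 \sqrt{7}}{10 + 3 \sqrt{7}}\right) = 2904 - \frac{66 \left(79 + 24 \sqrt{7}\right)}{10 + 3 \sqrt{7}}$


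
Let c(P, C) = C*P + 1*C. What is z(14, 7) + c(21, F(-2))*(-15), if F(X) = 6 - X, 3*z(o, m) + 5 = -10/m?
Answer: -18495/7 ≈ -2642.1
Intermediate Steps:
z(o, m) = -5/3 - 10/(3*m) (z(o, m) = -5/3 + (-10/m)/3 = -5/3 - 10/(3*m))
c(P, C) = C + C*P (c(P, C) = C*P + C = C + C*P)
z(14, 7) + c(21, F(-2))*(-15) = (5/3)*(-2 - 1*7)/7 + ((6 - 1*(-2))*(1 + 21))*(-15) = (5/3)*(1/7)*(-2 - 7) + ((6 + 2)*22)*(-15) = (5/3)*(1/7)*(-9) + (8*22)*(-15) = -15/7 + 176*(-15) = -15/7 - 2640 = -18495/7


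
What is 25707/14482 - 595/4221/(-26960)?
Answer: 41791684513/23543213616 ≈ 1.7751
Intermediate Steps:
25707/14482 - 595/4221/(-26960) = 25707*(1/14482) - 595*1/4221*(-1/26960) = 25707/14482 - 85/603*(-1/26960) = 25707/14482 + 17/3251376 = 41791684513/23543213616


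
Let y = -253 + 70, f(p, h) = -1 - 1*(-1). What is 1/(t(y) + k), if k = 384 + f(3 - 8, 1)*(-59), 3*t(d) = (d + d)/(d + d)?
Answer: 3/1153 ≈ 0.0026019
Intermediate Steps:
f(p, h) = 0 (f(p, h) = -1 + 1 = 0)
y = -183
t(d) = ⅓ (t(d) = ((d + d)/(d + d))/3 = ((2*d)/((2*d)))/3 = ((2*d)*(1/(2*d)))/3 = (⅓)*1 = ⅓)
k = 384 (k = 384 + 0*(-59) = 384 + 0 = 384)
1/(t(y) + k) = 1/(⅓ + 384) = 1/(1153/3) = 3/1153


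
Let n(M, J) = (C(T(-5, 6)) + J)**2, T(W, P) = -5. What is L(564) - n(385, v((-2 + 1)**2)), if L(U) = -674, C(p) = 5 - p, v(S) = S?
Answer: -795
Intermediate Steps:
n(M, J) = (10 + J)**2 (n(M, J) = ((5 - 1*(-5)) + J)**2 = ((5 + 5) + J)**2 = (10 + J)**2)
L(564) - n(385, v((-2 + 1)**2)) = -674 - (10 + (-2 + 1)**2)**2 = -674 - (10 + (-1)**2)**2 = -674 - (10 + 1)**2 = -674 - 1*11**2 = -674 - 1*121 = -674 - 121 = -795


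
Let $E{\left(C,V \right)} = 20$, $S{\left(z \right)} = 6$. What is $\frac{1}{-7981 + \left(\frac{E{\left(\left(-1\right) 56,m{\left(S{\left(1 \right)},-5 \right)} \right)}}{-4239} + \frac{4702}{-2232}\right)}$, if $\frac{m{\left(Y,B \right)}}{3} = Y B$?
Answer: $- \frac{525636}{4196210717} \approx -0.00012526$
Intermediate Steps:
$m{\left(Y,B \right)} = 3 B Y$ ($m{\left(Y,B \right)} = 3 Y B = 3 B Y$)
$\frac{1}{-7981 + \left(\frac{E{\left(\left(-1\right) 56,m{\left(S{\left(1 \right)},-5 \right)} \right)}}{-4239} + \frac{4702}{-2232}\right)} = \frac{1}{-7981 + \left(\frac{20}{-4239} + \frac{4702}{-2232}\right)} = \frac{1}{-7981 + \left(20 \left(- \frac{1}{4239}\right) + 4702 \left(- \frac{1}{2232}\right)\right)} = \frac{1}{-7981 - \frac{1109801}{525636}} = \frac{1}{- \frac{4196210717}{525636}} = - \frac{525636}{4196210717}$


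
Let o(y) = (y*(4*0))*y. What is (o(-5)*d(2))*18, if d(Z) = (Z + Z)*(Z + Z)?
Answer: 0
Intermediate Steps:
o(y) = 0 (o(y) = (y*0)*y = 0*y = 0)
d(Z) = 4*Z² (d(Z) = (2*Z)*(2*Z) = 4*Z²)
(o(-5)*d(2))*18 = (0*(4*2²))*18 = (0*(4*4))*18 = (0*16)*18 = 0*18 = 0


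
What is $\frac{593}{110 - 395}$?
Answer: $- \frac{593}{285} \approx -2.0807$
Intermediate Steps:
$\frac{593}{110 - 395} = \frac{593}{-285} = 593 \left(- \frac{1}{285}\right) = - \frac{593}{285}$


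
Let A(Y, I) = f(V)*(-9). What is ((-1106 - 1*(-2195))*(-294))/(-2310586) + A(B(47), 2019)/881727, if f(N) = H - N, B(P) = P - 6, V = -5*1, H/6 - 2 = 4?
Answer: 46907733408/339551010337 ≈ 0.13815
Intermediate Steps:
H = 36 (H = 12 + 6*4 = 12 + 24 = 36)
V = -5
B(P) = -6 + P
f(N) = 36 - N
A(Y, I) = -369 (A(Y, I) = (36 - 1*(-5))*(-9) = (36 + 5)*(-9) = 41*(-9) = -369)
((-1106 - 1*(-2195))*(-294))/(-2310586) + A(B(47), 2019)/881727 = ((-1106 - 1*(-2195))*(-294))/(-2310586) - 369/881727 = ((-1106 + 2195)*(-294))*(-1/2310586) - 369*1/881727 = (1089*(-294))*(-1/2310586) - 123/293909 = -320166*(-1/2310586) - 123/293909 = 160083/1155293 - 123/293909 = 46907733408/339551010337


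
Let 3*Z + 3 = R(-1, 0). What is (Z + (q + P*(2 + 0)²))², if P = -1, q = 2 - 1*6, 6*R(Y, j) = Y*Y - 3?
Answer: 6724/81 ≈ 83.012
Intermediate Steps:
R(Y, j) = -½ + Y²/6 (R(Y, j) = (Y*Y - 3)/6 = (Y² - 3)/6 = (-3 + Y²)/6 = -½ + Y²/6)
q = -4 (q = 2 - 6 = -4)
Z = -10/9 (Z = -1 + (-½ + (⅙)*(-1)²)/3 = -1 + (-½ + (⅙)*1)/3 = -1 + (-½ + ⅙)/3 = -1 + (⅓)*(-⅓) = -1 - ⅑ = -10/9 ≈ -1.1111)
(Z + (q + P*(2 + 0)²))² = (-10/9 + (-4 - (2 + 0)²))² = (-10/9 + (-4 - 1*2²))² = (-10/9 + (-4 - 1*4))² = (-10/9 + (-4 - 4))² = (-10/9 - 8)² = (-82/9)² = 6724/81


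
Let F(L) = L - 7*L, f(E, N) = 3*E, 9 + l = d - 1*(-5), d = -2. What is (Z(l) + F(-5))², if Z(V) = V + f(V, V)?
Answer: 36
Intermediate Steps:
l = -6 (l = -9 + (-2 - 1*(-5)) = -9 + (-2 + 5) = -9 + 3 = -6)
F(L) = -6*L
Z(V) = 4*V (Z(V) = V + 3*V = 4*V)
(Z(l) + F(-5))² = (4*(-6) - 6*(-5))² = (-24 + 30)² = 6² = 36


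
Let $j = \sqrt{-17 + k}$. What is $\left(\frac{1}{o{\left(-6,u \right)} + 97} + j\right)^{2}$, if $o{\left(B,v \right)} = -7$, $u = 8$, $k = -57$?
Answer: $- \frac{599399}{8100} + \frac{i \sqrt{74}}{45} \approx -74.0 + 0.19116 i$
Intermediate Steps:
$j = i \sqrt{74}$ ($j = \sqrt{-17 - 57} = \sqrt{-74} = i \sqrt{74} \approx 8.6023 i$)
$\left(\frac{1}{o{\left(-6,u \right)} + 97} + j\right)^{2} = \left(\frac{1}{-7 + 97} + i \sqrt{74}\right)^{2} = \left(\frac{1}{90} + i \sqrt{74}\right)^{2}$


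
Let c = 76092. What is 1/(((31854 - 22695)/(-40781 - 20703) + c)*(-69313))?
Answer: -61484/324276113479497 ≈ -1.8960e-10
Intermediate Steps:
1/(((31854 - 22695)/(-40781 - 20703) + c)*(-69313)) = 1/(((31854 - 22695)/(-40781 - 20703) + 76092)*(-69313)) = -1/69313/(9159/(-61484) + 76092) = -1/69313/(9159*(-1/61484) + 76092) = -1/69313/(-9159/61484 + 76092) = -1/69313/(4678431369/61484) = (61484/4678431369)*(-1/69313) = -61484/324276113479497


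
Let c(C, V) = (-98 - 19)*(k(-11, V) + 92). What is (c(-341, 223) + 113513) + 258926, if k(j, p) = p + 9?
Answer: 334531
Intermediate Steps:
k(j, p) = 9 + p
c(C, V) = -11817 - 117*V (c(C, V) = (-98 - 19)*((9 + V) + 92) = -117*(101 + V) = -11817 - 117*V)
(c(-341, 223) + 113513) + 258926 = ((-11817 - 117*223) + 113513) + 258926 = ((-11817 - 26091) + 113513) + 258926 = (-37908 + 113513) + 258926 = 75605 + 258926 = 334531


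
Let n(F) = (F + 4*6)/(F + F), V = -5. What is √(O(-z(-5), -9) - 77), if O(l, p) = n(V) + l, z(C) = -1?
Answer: I*√7790/10 ≈ 8.8261*I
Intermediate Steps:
n(F) = (24 + F)/(2*F) (n(F) = (F + 24)/((2*F)) = (24 + F)*(1/(2*F)) = (24 + F)/(2*F))
O(l, p) = -19/10 + l (O(l, p) = (½)*(24 - 5)/(-5) + l = (½)*(-⅕)*19 + l = -19/10 + l)
√(O(-z(-5), -9) - 77) = √((-19/10 - 1*(-1)) - 77) = √((-19/10 + 1) - 77) = √(-9/10 - 77) = √(-779/10) = I*√7790/10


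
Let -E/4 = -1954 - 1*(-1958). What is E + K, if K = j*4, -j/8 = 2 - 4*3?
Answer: 304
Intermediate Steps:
E = -16 (E = -4*(-1954 - 1*(-1958)) = -4*(-1954 + 1958) = -4*4 = -16)
j = 80 (j = -8*(2 - 4*3) = -8*(2 - 12) = -8*(-10) = 80)
K = 320 (K = 80*4 = 320)
E + K = -16 + 320 = 304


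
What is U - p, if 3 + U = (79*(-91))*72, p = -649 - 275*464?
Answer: -389362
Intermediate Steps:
p = -128249 (p = -649 - 127600 = -128249)
U = -517611 (U = -3 + (79*(-91))*72 = -3 - 7189*72 = -3 - 517608 = -517611)
U - p = -517611 - 1*(-128249) = -517611 + 128249 = -389362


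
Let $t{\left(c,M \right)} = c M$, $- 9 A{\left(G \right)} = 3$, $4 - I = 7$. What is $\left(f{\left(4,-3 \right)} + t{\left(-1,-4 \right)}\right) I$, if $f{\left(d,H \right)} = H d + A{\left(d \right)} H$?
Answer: $21$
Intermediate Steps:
$I = -3$ ($I = 4 - 7 = -3$)
$A{\left(G \right)} = - \frac{1}{3}$ ($A{\left(G \right)} = \left(- \frac{1}{9}\right) 3 = - \frac{1}{3}$)
$f{\left(d,H \right)} = - \frac{H}{3} + H d$ ($f{\left(d,H \right)} = H d - \frac{H}{3} = - \frac{H}{3} + H d$)
$t{\left(c,M \right)} = M c$
$\left(f{\left(4,-3 \right)} + t{\left(-1,-4 \right)}\right) I = \left(- 3 \left(- \frac{1}{3} + 4\right) - -4\right) \left(-3\right) = \left(\left(-3\right) \frac{11}{3} + 4\right) \left(-3\right) = \left(-11 + 4\right) \left(-3\right) = \left(-7\right) \left(-3\right) = 21$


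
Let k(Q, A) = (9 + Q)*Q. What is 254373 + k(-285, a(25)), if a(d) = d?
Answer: 333033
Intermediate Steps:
k(Q, A) = Q*(9 + Q)
254373 + k(-285, a(25)) = 254373 - 285*(9 - 285) = 254373 - 285*(-276) = 254373 + 78660 = 333033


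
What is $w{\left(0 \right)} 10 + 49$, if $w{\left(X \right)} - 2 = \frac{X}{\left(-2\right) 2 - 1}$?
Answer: $69$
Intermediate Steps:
$w{\left(X \right)} = 2 - \frac{X}{5}$ ($w{\left(X \right)} = 2 + \frac{X}{\left(-2\right) 2 - 1} = 2 + \frac{X}{-4 - 1} = 2 + \frac{X}{-5} = 2 + X \left(- \frac{1}{5}\right) = 2 - \frac{X}{5}$)
$w{\left(0 \right)} 10 + 49 = \left(2 - 0\right) 10 + 49 = \left(2 + 0\right) 10 + 49 = 2 \cdot 10 + 49 = 20 + 49 = 69$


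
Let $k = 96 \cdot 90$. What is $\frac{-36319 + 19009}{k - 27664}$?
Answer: $\frac{8655}{9512} \approx 0.9099$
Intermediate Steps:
$k = 8640$
$\frac{-36319 + 19009}{k - 27664} = \frac{-36319 + 19009}{8640 - 27664} = - \frac{17310}{-19024} = \left(-17310\right) \left(- \frac{1}{19024}\right) = \frac{8655}{9512}$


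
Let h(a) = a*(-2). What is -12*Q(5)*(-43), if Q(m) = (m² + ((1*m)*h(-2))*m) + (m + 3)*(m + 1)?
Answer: 89268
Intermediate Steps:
h(a) = -2*a
Q(m) = 5*m² + (1 + m)*(3 + m) (Q(m) = (m² + ((1*m)*(-2*(-2)))*m) + (m + 3)*(m + 1) = (m² + (m*4)*m) + (3 + m)*(1 + m) = (m² + (4*m)*m) + (1 + m)*(3 + m) = (m² + 4*m²) + (1 + m)*(3 + m) = 5*m² + (1 + m)*(3 + m))
-12*Q(5)*(-43) = -12*(3 + 4*5 + 6*5²)*(-43) = -12*(3 + 20 + 6*25)*(-43) = -12*(3 + 20 + 150)*(-43) = -12*173*(-43) = -2076*(-43) = 89268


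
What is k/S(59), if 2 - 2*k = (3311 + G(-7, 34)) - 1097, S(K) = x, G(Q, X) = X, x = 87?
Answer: -1123/87 ≈ -12.908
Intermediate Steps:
S(K) = 87
k = -1123 (k = 1 - ((3311 + 34) - 1097)/2 = 1 - (3345 - 1097)/2 = 1 - 1/2*2248 = 1 - 1124 = -1123)
k/S(59) = -1123/87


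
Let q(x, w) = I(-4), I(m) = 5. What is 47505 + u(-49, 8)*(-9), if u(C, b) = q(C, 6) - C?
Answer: 47019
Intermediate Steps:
q(x, w) = 5
u(C, b) = 5 - C
47505 + u(-49, 8)*(-9) = 47505 + (5 - 1*(-49))*(-9) = 47505 + (5 + 49)*(-9) = 47505 + 54*(-9) = 47505 - 486 = 47019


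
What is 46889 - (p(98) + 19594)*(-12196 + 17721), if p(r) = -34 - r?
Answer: -107480661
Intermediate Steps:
46889 - (p(98) + 19594)*(-12196 + 17721) = 46889 - ((-34 - 1*98) + 19594)*(-12196 + 17721) = 46889 - ((-34 - 98) + 19594)*5525 = 46889 - (-132 + 19594)*5525 = 46889 - 19462*5525 = 46889 - 1*107527550 = 46889 - 107527550 = -107480661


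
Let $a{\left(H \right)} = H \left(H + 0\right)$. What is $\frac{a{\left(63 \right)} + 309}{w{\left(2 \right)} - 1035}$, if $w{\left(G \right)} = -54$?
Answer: $- \frac{1426}{363} \approx -3.9284$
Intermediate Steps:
$a{\left(H \right)} = H^{2}$ ($a{\left(H \right)} = H H = H^{2}$)
$\frac{a{\left(63 \right)} + 309}{w{\left(2 \right)} - 1035} = \frac{63^{2} + 309}{-54 - 1035} = \frac{3969 + 309}{-1089} = 4278 \left(- \frac{1}{1089}\right) = - \frac{1426}{363}$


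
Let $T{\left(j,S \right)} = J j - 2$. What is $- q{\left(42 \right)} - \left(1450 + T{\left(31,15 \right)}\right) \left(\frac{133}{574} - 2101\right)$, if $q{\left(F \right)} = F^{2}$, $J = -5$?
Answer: $\frac{222591411}{82} \approx 2.7145 \cdot 10^{6}$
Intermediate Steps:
$T{\left(j,S \right)} = -2 - 5 j$ ($T{\left(j,S \right)} = - 5 j - 2 = -2 - 5 j$)
$- q{\left(42 \right)} - \left(1450 + T{\left(31,15 \right)}\right) \left(\frac{133}{574} - 2101\right) = - 42^{2} - \left(1450 - 157\right) \left(\frac{133}{574} - 2101\right) = \left(-1\right) 1764 - \left(1450 - 157\right) \left(133 \cdot \frac{1}{574} - 2101\right) = -1764 - \left(1450 - 157\right) \left(\frac{19}{82} - 2101\right) = -1764 - 1293 \left(- \frac{172263}{82}\right) = -1764 - - \frac{222736059}{82} = -1764 + \frac{222736059}{82} = \frac{222591411}{82}$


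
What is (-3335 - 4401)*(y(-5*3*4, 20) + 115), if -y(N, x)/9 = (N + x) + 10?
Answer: -2978360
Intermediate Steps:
y(N, x) = -90 - 9*N - 9*x (y(N, x) = -9*((N + x) + 10) = -9*(10 + N + x) = -90 - 9*N - 9*x)
(-3335 - 4401)*(y(-5*3*4, 20) + 115) = (-3335 - 4401)*((-90 - 9*(-5*3)*4 - 9*20) + 115) = -7736*((-90 - (-135)*4 - 180) + 115) = -7736*((-90 - 9*(-60) - 180) + 115) = -7736*((-90 + 540 - 180) + 115) = -7736*(270 + 115) = -7736*385 = -2978360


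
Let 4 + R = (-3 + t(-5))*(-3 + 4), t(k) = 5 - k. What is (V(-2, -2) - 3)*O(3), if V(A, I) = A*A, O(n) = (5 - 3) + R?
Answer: 5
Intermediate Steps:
R = 3 (R = -4 + (-3 + (5 - 1*(-5)))*(-3 + 4) = -4 + (-3 + (5 + 5))*1 = -4 + (-3 + 10)*1 = -4 + 7*1 = -4 + 7 = 3)
O(n) = 5 (O(n) = (5 - 3) + 3 = 2 + 3 = 5)
V(A, I) = A**2
(V(-2, -2) - 3)*O(3) = ((-2)**2 - 3)*5 = (4 - 3)*5 = 1*5 = 5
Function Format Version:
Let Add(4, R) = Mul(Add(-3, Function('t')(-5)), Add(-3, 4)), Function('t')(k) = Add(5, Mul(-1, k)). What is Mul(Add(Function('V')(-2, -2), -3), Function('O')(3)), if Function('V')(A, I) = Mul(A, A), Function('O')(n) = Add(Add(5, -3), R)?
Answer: 5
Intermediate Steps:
R = 3 (R = Add(-4, Mul(Add(-3, Add(5, Mul(-1, -5))), Add(-3, 4))) = Add(-4, Mul(Add(-3, Add(5, 5)), 1)) = Add(-4, Mul(Add(-3, 10), 1)) = Add(-4, Mul(7, 1)) = Add(-4, 7) = 3)
Function('O')(n) = 5 (Function('O')(n) = Add(Add(5, -3), 3) = Add(2, 3) = 5)
Function('V')(A, I) = Pow(A, 2)
Mul(Add(Function('V')(-2, -2), -3), Function('O')(3)) = Mul(Add(Pow(-2, 2), -3), 5) = Mul(Add(4, -3), 5) = Mul(1, 5) = 5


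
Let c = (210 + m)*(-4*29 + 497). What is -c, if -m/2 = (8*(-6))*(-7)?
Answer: 176022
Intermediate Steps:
m = -672 (m = -2*8*(-6)*(-7) = -(-96)*(-7) = -2*336 = -672)
c = -176022 (c = (210 - 672)*(-4*29 + 497) = -462*(-116 + 497) = -462*381 = -176022)
-c = -1*(-176022) = 176022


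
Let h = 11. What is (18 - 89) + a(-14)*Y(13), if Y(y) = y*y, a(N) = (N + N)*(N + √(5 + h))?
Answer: 47249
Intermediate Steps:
a(N) = 2*N*(4 + N) (a(N) = (N + N)*(N + √(5 + 11)) = (2*N)*(N + √16) = (2*N)*(N + 4) = (2*N)*(4 + N) = 2*N*(4 + N))
Y(y) = y²
(18 - 89) + a(-14)*Y(13) = (18 - 89) + (2*(-14)*(4 - 14))*13² = -71 + (2*(-14)*(-10))*169 = -71 + 280*169 = -71 + 47320 = 47249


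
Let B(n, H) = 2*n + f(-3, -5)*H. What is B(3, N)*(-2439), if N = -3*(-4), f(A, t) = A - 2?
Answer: 131706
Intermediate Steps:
f(A, t) = -2 + A
N = 12
B(n, H) = -5*H + 2*n (B(n, H) = 2*n + (-2 - 3)*H = 2*n - 5*H = -5*H + 2*n)
B(3, N)*(-2439) = (-5*12 + 2*3)*(-2439) = (-60 + 6)*(-2439) = -54*(-2439) = 131706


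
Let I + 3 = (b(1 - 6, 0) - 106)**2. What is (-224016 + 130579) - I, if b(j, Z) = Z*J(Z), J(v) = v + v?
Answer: -104670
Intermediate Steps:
J(v) = 2*v
b(j, Z) = 2*Z**2 (b(j, Z) = Z*(2*Z) = 2*Z**2)
I = 11233 (I = -3 + (2*0**2 - 106)**2 = -3 + (2*0 - 106)**2 = -3 + (0 - 106)**2 = -3 + (-106)**2 = -3 + 11236 = 11233)
(-224016 + 130579) - I = (-224016 + 130579) - 1*11233 = -93437 - 11233 = -104670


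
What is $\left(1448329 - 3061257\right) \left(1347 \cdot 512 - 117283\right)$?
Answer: $-923209341568$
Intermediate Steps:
$\left(1448329 - 3061257\right) \left(1347 \cdot 512 - 117283\right) = - 1612928 \left(689664 - 117283\right) = \left(-1612928\right) 572381 = -923209341568$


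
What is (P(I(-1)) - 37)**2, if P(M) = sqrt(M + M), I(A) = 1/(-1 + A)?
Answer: (37 - I)**2 ≈ 1368.0 - 74.0*I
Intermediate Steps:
P(M) = sqrt(2)*sqrt(M) (P(M) = sqrt(2*M) = sqrt(2)*sqrt(M))
(P(I(-1)) - 37)**2 = (sqrt(2)*sqrt(1/(-1 - 1)) - 37)**2 = (sqrt(2)*sqrt(1/(-2)) - 37)**2 = (sqrt(2)*sqrt(-1/2) - 37)**2 = (sqrt(2)*(I*sqrt(2)/2) - 37)**2 = (I - 37)**2 = (-37 + I)**2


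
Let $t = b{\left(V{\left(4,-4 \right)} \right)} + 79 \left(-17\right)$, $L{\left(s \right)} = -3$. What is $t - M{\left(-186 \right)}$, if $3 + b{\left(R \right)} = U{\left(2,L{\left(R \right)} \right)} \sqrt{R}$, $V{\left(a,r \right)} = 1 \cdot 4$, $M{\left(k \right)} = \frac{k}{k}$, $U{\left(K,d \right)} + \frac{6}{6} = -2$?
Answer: $-1353$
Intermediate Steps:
$U{\left(K,d \right)} = -3$ ($U{\left(K,d \right)} = -1 - 2 = -3$)
$M{\left(k \right)} = 1$
$V{\left(a,r \right)} = 4$
$b{\left(R \right)} = -3 - 3 \sqrt{R}$
$t = -1352$ ($t = \left(-3 - 3 \sqrt{4}\right) + 79 \left(-17\right) = \left(-3 - 6\right) - 1343 = -9 - 1343 = -1352$)
$t - M{\left(-186 \right)} = -1352 - 1 = -1353$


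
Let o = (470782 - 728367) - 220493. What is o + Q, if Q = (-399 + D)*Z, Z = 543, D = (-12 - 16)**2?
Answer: -269023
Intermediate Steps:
o = -478078 (o = -257585 - 220493 = -478078)
D = 784 (D = (-28)**2 = 784)
Q = 209055 (Q = (-399 + 784)*543 = 385*543 = 209055)
o + Q = -478078 + 209055 = -269023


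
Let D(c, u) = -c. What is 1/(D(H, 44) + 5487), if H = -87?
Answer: 1/5574 ≈ 0.00017940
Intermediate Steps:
1/(D(H, 44) + 5487) = 1/(-1*(-87) + 5487) = 1/(87 + 5487) = 1/5574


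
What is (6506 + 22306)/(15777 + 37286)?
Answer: 28812/53063 ≈ 0.54298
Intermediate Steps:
(6506 + 22306)/(15777 + 37286) = 28812/53063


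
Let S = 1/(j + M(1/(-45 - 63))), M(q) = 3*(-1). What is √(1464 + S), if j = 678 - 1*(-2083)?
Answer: √11136012454/2758 ≈ 38.262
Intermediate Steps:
M(q) = -3
j = 2761 (j = 678 + 2083 = 2761)
S = 1/2758 (S = 1/(2761 - 3) = 1/2758 ≈ 0.00036258)
√(1464 + S) = √(1464 + 1/2758) = √(4037713/2758) = √11136012454/2758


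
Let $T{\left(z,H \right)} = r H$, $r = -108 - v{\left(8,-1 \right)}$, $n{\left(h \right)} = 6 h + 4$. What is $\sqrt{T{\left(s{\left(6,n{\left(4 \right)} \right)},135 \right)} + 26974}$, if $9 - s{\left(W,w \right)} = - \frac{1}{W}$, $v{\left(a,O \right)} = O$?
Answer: $\sqrt{12529} \approx 111.93$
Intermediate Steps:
$n{\left(h \right)} = 4 + 6 h$
$s{\left(W,w \right)} = 9 + \frac{1}{W}$ ($s{\left(W,w \right)} = 9 - - \frac{1}{W} = 9 + \frac{1}{W}$)
$r = -107$ ($r = -108 - -1 = -108 + 1 = -107$)
$T{\left(z,H \right)} = - 107 H$
$\sqrt{T{\left(s{\left(6,n{\left(4 \right)} \right)},135 \right)} + 26974} = \sqrt{\left(-107\right) 135 + 26974} = \sqrt{-14445 + 26974} = \sqrt{12529}$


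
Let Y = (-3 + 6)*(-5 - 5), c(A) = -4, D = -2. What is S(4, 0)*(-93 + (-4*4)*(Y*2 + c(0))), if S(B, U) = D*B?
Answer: -7448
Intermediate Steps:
Y = -30 (Y = 3*(-10) = -30)
S(B, U) = -2*B
S(4, 0)*(-93 + (-4*4)*(Y*2 + c(0))) = (-2*4)*(-93 + (-4*4)*(-30*2 - 4)) = -8*(-93 - 16*(-60 - 4)) = -8*(-93 - 16*(-64)) = -8*(-93 + 1024) = -8*931 = -7448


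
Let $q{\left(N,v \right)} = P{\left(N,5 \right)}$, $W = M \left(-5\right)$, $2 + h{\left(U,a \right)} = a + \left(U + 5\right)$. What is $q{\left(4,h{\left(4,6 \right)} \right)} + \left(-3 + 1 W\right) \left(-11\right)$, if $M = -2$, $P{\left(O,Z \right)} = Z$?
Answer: $-72$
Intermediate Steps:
$h{\left(U,a \right)} = 3 + U + a$ ($h{\left(U,a \right)} = -2 + \left(a + \left(U + 5\right)\right) = -2 + \left(a + \left(5 + U\right)\right) = -2 + \left(5 + U + a\right) = 3 + U + a$)
$W = 10$ ($W = \left(-2\right) \left(-5\right) = 10$)
$q{\left(N,v \right)} = 5$
$q{\left(4,h{\left(4,6 \right)} \right)} + \left(-3 + 1 W\right) \left(-11\right) = 5 + \left(-3 + 1 \cdot 10\right) \left(-11\right) = 5 + \left(-3 + 10\right) \left(-11\right) = 5 + 7 \left(-11\right) = 5 - 77 = -72$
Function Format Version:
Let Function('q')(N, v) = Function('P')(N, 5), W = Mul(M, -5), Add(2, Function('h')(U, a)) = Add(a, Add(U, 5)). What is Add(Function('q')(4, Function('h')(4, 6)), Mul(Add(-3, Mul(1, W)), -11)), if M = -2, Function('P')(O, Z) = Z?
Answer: -72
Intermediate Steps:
Function('h')(U, a) = Add(3, U, a) (Function('h')(U, a) = Add(-2, Add(a, Add(U, 5))) = Add(-2, Add(a, Add(5, U))) = Add(-2, Add(5, U, a)) = Add(3, U, a))
W = 10 (W = Mul(-2, -5) = 10)
Function('q')(N, v) = 5
Add(Function('q')(4, Function('h')(4, 6)), Mul(Add(-3, Mul(1, W)), -11)) = Add(5, Mul(Add(-3, Mul(1, 10)), -11)) = Add(5, Mul(Add(-3, 10), -11)) = Add(5, Mul(7, -11)) = Add(5, -77) = -72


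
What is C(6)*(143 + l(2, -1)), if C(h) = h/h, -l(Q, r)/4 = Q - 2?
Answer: 143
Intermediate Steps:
l(Q, r) = 8 - 4*Q (l(Q, r) = -4*(Q - 2) = -4*(-2 + Q) = 8 - 4*Q)
C(h) = 1
C(6)*(143 + l(2, -1)) = 1*(143 + (8 - 4*2)) = 1*(143 + (8 - 8)) = 1*(143 + 0) = 1*143 = 143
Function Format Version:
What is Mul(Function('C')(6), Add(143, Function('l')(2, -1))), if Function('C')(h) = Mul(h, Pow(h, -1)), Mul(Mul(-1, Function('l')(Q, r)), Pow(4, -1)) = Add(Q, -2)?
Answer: 143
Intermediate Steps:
Function('l')(Q, r) = Add(8, Mul(-4, Q)) (Function('l')(Q, r) = Mul(-4, Add(Q, -2)) = Mul(-4, Add(-2, Q)) = Add(8, Mul(-4, Q)))
Function('C')(h) = 1
Mul(Function('C')(6), Add(143, Function('l')(2, -1))) = Mul(1, Add(143, Add(8, Mul(-4, 2)))) = Mul(1, Add(143, Add(8, -8))) = Mul(1, Add(143, 0)) = Mul(1, 143) = 143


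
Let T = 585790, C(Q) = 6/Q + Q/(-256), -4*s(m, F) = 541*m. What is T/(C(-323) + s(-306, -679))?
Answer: 9687560704/684453941 ≈ 14.154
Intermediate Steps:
s(m, F) = -541*m/4
C(Q) = 6/Q - Q/256 (C(Q) = 6/Q + Q*(-1/256) = 6/Q - Q/256)
T/(C(-323) + s(-306, -679)) = 585790/((6/(-323) - 1/256*(-323)) - 541/4*(-306)) = 585790/((6*(-1/323) + 323/256) + 82773/2) = 585790/((-6/323 + 323/256) + 82773/2) = 585790/(102793/82688 + 82773/2) = 585790/(3422269705/82688) = 585790*(82688/3422269705) = 9687560704/684453941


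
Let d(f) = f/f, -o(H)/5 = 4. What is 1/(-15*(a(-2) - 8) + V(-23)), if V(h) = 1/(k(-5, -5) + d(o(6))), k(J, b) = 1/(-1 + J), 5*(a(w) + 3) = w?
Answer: 5/861 ≈ 0.0058072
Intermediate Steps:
a(w) = -3 + w/5
o(H) = -20 (o(H) = -5*4 = -20)
d(f) = 1
V(h) = 6/5 (V(h) = 1/(1/(-1 - 5) + 1) = 1/(1/(-6) + 1) = 1/(-1/6 + 1) = 1/(5/6) = 6/5)
1/(-15*(a(-2) - 8) + V(-23)) = 1/(-15*((-3 + (1/5)*(-2)) - 8) + 6/5) = 1/(-15*((-3 - 2/5) - 8) + 6/5) = 1/(-15*(-17/5 - 8) + 6/5) = 1/(-15*(-57/5) + 6/5) = 1/(171 + 6/5) = 1/(861/5) = 5/861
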